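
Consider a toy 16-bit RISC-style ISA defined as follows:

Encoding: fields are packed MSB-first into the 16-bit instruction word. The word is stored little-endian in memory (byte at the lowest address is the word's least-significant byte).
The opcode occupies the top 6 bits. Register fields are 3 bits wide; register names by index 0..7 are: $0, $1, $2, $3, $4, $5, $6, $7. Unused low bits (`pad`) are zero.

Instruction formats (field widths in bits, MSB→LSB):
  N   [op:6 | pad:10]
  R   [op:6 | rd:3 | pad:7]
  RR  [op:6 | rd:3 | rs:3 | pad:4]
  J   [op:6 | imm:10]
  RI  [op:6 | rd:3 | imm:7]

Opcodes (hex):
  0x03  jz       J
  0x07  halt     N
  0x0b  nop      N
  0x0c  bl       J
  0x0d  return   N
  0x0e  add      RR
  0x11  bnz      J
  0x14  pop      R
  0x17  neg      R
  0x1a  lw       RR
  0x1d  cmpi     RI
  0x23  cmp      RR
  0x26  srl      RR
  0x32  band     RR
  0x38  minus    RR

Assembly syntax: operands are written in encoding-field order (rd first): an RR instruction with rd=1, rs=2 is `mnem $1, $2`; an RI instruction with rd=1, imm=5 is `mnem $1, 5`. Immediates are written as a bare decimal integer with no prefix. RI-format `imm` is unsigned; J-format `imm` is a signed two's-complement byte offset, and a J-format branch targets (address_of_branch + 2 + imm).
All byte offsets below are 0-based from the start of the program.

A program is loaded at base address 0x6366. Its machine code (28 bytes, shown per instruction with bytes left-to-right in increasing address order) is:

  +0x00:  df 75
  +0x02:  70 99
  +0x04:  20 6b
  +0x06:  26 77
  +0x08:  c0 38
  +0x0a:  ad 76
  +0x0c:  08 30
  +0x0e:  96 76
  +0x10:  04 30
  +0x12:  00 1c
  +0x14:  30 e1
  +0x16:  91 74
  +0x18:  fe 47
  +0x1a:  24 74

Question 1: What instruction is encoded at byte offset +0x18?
bnz -2

off 0x18: read fe 47 as little → 0x47fe
  op=0x47fe>>10=0x11 ⇒ bnz (J)
  [9:0] imm=1022 (s10→-2) = -2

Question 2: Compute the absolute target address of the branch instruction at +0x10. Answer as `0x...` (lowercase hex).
off 0x10: read 04 30 as little → 0x3004
  top 6b → 0xc → bl [J]
  imm@[9:0]=0x4 ⇒ 4
  target = base 0x6366 + off 0x10 + 2 + imm 4 = 0x637c

0x637c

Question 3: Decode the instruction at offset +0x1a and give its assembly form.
@+1a  little-endian(24 74) = 0x7424
  op=0x7424>>10=0x1d ⇒ cmpi (RI)
  rd: (w>>7)&0x7=0x0 → $0
  imm: (w>>0)&0x7f=0x24 → 36

cmpi $0, 36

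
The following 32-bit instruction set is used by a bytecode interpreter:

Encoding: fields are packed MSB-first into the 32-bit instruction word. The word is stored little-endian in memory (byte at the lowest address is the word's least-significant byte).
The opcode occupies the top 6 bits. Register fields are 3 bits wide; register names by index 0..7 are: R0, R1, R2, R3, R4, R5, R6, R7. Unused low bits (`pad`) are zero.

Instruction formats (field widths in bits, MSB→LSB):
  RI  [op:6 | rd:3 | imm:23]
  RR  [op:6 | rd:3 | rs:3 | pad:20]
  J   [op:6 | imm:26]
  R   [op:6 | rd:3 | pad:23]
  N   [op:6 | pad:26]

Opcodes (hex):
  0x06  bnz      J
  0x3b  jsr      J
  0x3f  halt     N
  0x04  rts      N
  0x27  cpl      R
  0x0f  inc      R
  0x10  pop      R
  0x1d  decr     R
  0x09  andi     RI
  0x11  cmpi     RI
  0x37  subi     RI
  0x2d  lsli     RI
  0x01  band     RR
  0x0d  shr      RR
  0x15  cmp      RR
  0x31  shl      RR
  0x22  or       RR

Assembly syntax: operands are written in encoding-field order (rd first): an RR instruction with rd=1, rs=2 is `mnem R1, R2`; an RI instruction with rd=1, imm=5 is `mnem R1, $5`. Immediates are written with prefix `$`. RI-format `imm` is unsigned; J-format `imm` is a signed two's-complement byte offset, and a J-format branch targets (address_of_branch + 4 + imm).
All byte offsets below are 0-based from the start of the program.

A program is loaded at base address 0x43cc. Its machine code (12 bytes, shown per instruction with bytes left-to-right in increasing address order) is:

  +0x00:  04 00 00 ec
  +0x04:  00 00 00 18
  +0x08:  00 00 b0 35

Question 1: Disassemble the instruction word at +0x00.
jsr $4

[00] 04 00 00 ec → 0xec000004
  opcode bits[31:26]=0x3b: jsr/J
  [25:0] imm=4 = $4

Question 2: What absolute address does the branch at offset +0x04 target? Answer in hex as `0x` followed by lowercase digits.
0x43d4

off 0x04: read 00 00 00 18 as little → 0x18000000
  op=0x18000000>>26=0x6 ⇒ bnz (J)
  imm@[25:0]=0x0 ⇒ $0
  target = base 0x43cc + off 0x04 + 4 + imm 0 = 0x43d4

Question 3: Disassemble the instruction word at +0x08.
shr R3, R3

@+08  little-endian(00 00 b0 35) = 0x35b00000
  top 6b → 0xd → shr [RR]
  rd: (w>>23)&0x7=0x3 → R3
  rs: (w>>20)&0x7=0x3 → R3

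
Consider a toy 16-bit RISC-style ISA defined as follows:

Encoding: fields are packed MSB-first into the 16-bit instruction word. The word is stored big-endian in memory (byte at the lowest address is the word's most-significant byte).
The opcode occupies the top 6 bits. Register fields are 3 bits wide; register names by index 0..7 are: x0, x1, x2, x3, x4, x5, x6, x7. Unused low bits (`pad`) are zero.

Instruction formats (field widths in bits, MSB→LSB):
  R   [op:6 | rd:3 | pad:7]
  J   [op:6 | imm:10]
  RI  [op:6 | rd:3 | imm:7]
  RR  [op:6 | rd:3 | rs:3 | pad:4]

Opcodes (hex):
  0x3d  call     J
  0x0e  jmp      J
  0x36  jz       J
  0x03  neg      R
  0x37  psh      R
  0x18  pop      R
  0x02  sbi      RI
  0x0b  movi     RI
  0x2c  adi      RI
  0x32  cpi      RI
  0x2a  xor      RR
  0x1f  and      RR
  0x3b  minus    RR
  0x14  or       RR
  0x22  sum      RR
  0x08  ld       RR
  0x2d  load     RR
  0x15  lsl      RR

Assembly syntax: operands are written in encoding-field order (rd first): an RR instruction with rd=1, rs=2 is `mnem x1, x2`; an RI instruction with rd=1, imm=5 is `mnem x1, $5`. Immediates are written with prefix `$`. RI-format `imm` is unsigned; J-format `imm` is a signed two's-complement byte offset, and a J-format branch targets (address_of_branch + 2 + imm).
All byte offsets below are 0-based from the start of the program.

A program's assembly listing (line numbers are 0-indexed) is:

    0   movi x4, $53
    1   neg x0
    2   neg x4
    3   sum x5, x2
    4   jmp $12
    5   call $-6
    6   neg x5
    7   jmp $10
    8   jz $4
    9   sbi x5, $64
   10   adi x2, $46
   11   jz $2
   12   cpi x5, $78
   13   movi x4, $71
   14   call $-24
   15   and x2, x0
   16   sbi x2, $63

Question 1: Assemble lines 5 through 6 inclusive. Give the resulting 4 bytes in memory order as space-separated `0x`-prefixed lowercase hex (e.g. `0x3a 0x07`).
L5: call op=0x3d:6|imm=-6:10 ⇒ 0xf7fa ⇒ big f7 fa
L6: neg op=0x3:6|rd=5:3|pad=0:7 ⇒ 0x0e80 ⇒ big 0e 80

0xf7 0xfa 0x0e 0x80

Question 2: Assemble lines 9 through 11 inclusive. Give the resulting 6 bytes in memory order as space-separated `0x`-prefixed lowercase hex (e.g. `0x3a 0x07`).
line 9 (sbi): pack op=0x2:6|rd=5:3|imm=64:7 = 0x0ac0; big→ 0a c0
line 10 (adi): pack op=0x2c:6|rd=2:3|imm=46:7 = 0xb12e; big→ b1 2e
line 11 (jz): pack op=0x36:6|imm=2:10 = 0xd802; big→ d8 02

0x0a 0xc0 0xb1 0x2e 0xd8 0x02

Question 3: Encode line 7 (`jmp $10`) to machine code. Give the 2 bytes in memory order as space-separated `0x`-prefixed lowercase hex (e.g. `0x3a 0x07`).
line 7 (jmp): pack op=0xe:6|imm=10:10 = 0x380a; big→ 38 0a

0x38 0x0a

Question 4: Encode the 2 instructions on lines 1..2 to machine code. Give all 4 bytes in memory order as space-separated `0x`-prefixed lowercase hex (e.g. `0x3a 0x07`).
0x0c 0x00 0x0e 0x00

L1: neg op=0x3:6|rd=0:3|pad=0:7 ⇒ 0x0c00 ⇒ big 0c 00
L2: neg op=0x3:6|rd=4:3|pad=0:7 ⇒ 0x0e00 ⇒ big 0e 00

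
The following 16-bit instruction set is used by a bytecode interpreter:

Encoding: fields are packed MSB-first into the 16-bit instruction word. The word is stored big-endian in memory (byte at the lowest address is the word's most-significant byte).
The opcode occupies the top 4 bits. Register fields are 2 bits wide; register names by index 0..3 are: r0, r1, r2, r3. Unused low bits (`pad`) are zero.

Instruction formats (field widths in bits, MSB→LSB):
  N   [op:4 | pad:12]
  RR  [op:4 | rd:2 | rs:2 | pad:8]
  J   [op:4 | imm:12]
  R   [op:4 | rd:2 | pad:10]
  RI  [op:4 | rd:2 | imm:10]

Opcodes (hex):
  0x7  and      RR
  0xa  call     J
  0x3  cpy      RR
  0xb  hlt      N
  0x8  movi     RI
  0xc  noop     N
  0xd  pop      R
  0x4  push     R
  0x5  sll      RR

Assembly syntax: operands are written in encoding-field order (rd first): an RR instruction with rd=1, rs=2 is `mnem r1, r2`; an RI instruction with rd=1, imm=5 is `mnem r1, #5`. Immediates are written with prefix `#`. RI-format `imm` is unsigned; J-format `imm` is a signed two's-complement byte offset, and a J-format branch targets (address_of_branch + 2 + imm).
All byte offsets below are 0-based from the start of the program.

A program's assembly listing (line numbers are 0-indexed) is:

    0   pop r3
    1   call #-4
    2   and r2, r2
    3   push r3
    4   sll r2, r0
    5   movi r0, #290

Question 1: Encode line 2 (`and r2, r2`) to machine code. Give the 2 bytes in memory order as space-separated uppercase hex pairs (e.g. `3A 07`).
line 2 (and): pack op=0x7:4|rd=2:2|rs=2:2|pad=0:8 = 0x7a00; big→ 7a 00

7A 00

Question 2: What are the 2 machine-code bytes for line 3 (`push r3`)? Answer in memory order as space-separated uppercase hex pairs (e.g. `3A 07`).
4C 00

L3: push op=0x4:4|rd=3:2|pad=0:10 ⇒ 0x4c00 ⇒ big 4c 00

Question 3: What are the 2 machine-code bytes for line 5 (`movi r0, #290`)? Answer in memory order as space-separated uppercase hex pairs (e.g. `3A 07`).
81 22

5. movi fields op=0x8:4|rd=0:2|imm=290:10 → word 8122h → 81 22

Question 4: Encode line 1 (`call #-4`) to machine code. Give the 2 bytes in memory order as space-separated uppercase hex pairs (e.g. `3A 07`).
1. call fields op=0xa:4|imm=-4:12 → word affch → af fc

AF FC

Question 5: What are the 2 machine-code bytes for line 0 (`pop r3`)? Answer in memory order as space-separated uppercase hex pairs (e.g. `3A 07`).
L0: pop op=0xd:4|rd=3:2|pad=0:10 ⇒ 0xdc00 ⇒ big dc 00

DC 00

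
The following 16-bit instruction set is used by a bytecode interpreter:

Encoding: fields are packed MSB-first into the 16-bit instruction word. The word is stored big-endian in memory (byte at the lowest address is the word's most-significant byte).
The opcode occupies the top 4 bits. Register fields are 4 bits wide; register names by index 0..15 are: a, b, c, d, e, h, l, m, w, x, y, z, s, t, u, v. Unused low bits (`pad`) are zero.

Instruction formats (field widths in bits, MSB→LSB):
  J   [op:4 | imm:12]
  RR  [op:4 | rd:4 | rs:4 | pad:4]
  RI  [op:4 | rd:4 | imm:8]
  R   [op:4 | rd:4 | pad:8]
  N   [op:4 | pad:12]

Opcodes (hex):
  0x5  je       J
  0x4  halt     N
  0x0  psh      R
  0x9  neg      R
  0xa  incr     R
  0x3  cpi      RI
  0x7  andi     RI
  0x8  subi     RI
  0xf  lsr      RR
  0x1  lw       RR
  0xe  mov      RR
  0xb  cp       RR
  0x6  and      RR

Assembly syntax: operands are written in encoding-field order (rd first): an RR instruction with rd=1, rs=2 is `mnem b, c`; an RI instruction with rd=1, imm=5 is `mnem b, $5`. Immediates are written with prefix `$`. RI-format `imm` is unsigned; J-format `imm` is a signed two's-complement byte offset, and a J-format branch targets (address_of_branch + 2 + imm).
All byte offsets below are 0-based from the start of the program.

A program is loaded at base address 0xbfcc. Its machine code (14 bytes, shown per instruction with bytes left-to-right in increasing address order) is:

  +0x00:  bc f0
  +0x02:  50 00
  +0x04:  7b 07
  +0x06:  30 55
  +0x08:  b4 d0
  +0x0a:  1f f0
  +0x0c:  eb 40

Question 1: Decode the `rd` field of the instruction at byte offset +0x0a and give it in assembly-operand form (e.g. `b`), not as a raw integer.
+0x0a: 1f f0 ⇒ word 0x1ff0 (big)
  op=0x1ff0>>12=0x1 ⇒ lw (RR)
  rd@[11:8]=0xf ⇒ v
  rs@[7:4]=0xf ⇒ v

v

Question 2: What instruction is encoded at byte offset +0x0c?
off 0x0c: read eb 40 as big → 0xeb40
  opcode bits[15:12]=0xe: mov/RR
  rd: (w>>8)&0xf=0xb → z
  rs: (w>>4)&0xf=0x4 → e

mov z, e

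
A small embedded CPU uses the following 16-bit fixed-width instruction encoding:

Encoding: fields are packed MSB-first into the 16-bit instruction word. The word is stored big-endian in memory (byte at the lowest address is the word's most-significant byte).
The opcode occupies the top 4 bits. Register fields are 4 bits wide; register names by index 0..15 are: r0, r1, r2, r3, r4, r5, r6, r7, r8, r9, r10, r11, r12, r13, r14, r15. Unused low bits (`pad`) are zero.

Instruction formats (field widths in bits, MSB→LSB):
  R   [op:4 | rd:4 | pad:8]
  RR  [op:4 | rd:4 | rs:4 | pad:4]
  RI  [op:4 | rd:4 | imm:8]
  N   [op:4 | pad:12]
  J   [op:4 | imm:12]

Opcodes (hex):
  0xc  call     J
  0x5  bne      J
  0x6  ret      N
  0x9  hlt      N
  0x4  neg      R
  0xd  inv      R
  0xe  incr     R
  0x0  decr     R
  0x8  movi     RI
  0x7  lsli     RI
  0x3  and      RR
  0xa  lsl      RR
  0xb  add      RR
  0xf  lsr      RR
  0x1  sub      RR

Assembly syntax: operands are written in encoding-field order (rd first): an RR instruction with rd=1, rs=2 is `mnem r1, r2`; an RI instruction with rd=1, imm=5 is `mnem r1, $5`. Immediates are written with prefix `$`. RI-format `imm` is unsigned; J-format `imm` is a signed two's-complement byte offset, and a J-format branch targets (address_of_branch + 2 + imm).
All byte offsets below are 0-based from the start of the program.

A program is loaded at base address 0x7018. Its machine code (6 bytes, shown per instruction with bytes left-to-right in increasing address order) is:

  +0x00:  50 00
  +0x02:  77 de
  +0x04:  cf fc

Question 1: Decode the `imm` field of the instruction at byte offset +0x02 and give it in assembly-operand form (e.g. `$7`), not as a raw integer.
@+02  big-endian(77 de) = 0x77de
  opcode bits[15:12]=0x7: lsli/RI
  rd: (w>>8)&0xf=0x7 → r7
  imm: (w>>0)&0xff=0xde → $222

$222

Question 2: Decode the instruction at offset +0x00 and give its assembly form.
bne $0

@+00  big-endian(50 00) = 0x5000
  opcode bits[15:12]=0x5: bne/J
  imm@[11:0]=0x0 ⇒ $0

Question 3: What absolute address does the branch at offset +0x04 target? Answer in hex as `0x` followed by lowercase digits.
0x701a

@+04  big-endian(cf fc) = 0xcffc
  op=0xcffc>>12=0xc ⇒ call (J)
  imm@[11:0]=0xffc (s12→-4) ⇒ $-4
  target = base 0x7018 + off 0x04 + 2 + imm -4 = 0x701a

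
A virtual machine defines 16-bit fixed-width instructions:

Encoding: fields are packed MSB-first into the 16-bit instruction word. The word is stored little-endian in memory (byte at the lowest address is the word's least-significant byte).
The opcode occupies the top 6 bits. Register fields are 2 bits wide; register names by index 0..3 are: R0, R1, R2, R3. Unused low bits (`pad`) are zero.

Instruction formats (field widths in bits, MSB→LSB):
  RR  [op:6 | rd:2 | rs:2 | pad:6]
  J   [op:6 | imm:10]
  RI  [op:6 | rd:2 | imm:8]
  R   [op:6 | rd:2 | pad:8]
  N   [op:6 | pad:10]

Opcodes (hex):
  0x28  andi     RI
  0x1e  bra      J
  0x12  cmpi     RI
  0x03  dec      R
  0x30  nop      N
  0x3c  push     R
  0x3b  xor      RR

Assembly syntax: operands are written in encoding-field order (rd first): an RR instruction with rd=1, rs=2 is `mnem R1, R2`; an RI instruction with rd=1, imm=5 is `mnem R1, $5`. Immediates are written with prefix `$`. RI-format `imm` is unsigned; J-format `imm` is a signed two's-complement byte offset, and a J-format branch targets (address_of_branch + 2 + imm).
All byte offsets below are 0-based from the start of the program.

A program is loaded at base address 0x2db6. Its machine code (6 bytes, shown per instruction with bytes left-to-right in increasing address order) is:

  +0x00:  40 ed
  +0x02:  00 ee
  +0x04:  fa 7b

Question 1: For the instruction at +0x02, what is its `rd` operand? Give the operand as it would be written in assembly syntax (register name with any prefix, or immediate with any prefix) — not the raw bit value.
R2

[02] 00 ee → 0xee00
  opcode bits[15:10]=0x3b: xor/RR
  [9:8] rd=2 = R2
  [7:6] rs=0 = R0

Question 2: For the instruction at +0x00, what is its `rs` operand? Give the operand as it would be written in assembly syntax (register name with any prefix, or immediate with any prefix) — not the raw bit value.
[00] 40 ed → 0xed40
  op=0xed40>>10=0x3b ⇒ xor (RR)
  rd: (w>>8)&0x3=0x1 → R1
  rs: (w>>6)&0x3=0x1 → R1

R1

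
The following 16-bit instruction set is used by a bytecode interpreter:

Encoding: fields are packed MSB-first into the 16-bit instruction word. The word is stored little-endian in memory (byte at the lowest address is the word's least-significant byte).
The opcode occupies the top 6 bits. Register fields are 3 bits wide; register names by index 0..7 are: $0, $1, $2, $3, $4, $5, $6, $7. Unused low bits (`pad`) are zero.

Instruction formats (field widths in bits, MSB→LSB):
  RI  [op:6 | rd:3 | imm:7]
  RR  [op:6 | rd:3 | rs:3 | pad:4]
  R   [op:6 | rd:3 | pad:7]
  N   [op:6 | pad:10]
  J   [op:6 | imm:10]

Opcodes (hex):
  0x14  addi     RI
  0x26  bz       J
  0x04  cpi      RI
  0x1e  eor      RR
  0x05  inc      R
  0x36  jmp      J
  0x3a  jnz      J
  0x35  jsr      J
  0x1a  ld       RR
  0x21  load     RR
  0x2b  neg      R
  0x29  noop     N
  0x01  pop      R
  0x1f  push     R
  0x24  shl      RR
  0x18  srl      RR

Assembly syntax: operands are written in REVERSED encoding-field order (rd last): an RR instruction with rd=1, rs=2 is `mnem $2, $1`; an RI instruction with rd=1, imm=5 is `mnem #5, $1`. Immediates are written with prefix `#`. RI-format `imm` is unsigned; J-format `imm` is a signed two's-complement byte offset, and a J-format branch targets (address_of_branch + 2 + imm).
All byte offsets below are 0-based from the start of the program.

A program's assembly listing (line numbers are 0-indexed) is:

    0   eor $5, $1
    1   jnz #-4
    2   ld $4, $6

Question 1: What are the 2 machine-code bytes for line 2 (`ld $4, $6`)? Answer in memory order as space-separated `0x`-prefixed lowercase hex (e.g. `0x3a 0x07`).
0x40 0x6b

L2: ld op=0x1a:6|rd=6:3|rs=4:3|pad=0:4 ⇒ 0x6b40 ⇒ little 40 6b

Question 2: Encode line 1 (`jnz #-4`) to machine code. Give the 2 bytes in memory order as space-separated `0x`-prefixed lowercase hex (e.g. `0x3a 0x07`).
0xfc 0xeb

1. jnz fields op=0x3a:6|imm=-4:10 → word ebfch → fc eb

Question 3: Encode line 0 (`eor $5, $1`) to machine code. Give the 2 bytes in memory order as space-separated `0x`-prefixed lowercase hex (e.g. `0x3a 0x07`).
L0: eor op=0x1e:6|rd=1:3|rs=5:3|pad=0:4 ⇒ 0x78d0 ⇒ little d0 78

0xd0 0x78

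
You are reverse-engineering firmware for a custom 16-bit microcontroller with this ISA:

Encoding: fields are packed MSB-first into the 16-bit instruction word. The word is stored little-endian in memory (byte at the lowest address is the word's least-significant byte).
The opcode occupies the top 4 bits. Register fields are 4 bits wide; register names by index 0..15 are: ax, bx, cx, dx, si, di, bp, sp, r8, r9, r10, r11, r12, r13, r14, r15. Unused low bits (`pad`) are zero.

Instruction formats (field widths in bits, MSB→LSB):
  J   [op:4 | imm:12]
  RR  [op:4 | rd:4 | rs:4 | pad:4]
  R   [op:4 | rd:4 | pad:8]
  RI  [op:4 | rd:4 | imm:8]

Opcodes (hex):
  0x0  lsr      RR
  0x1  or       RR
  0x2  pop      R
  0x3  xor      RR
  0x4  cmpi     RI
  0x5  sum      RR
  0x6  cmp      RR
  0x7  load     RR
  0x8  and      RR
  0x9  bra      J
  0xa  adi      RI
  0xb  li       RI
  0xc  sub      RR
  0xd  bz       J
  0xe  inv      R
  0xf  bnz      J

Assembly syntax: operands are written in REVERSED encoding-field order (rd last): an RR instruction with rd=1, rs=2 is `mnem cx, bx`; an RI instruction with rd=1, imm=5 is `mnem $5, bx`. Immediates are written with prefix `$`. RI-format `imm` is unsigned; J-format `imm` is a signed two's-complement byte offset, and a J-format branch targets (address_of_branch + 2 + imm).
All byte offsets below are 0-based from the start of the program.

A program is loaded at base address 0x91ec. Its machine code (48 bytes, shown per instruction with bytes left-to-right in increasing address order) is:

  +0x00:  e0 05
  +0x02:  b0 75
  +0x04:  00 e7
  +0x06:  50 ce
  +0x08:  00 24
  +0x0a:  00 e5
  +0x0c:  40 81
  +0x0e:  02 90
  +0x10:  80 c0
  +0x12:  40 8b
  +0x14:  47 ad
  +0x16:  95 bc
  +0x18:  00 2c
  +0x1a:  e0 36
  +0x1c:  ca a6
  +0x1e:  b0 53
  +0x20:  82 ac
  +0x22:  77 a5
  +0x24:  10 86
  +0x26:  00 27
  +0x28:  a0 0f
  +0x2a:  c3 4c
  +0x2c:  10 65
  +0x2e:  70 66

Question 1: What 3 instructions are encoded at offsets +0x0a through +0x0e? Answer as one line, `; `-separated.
off 0x0a: read 00 e5 as little → 0xe500
  op=0xe500>>12=0xe ⇒ inv (R)
  rd@[11:8]=0x5 ⇒ di
off 0x0c: read 40 81 as little → 0x8140
  op=0x8140>>12=0x8 ⇒ and (RR)
  rd@[11:8]=0x1 ⇒ bx
  rs@[7:4]=0x4 ⇒ si
off 0x0e: read 02 90 as little → 0x9002
  op=0x9002>>12=0x9 ⇒ bra (J)
  imm@[11:0]=0x2 ⇒ $2

inv di; and si, bx; bra $2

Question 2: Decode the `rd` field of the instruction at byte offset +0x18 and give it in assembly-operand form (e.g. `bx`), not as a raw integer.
r12

off 0x18: read 00 2c as little → 0x2c00
  top 4b → 0x2 → pop [R]
  rd@[11:8]=0xc ⇒ r12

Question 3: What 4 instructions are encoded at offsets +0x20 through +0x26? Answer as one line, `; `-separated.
adi $130, r12; adi $119, di; and bx, bp; pop sp

+0x20: 82 ac ⇒ word 0xac82 (little)
  op=0xac82>>12=0xa ⇒ adi (RI)
  [11:8] rd=12 = r12
  [7:0] imm=130 = $130
+0x22: 77 a5 ⇒ word 0xa577 (little)
  op=0xa577>>12=0xa ⇒ adi (RI)
  [11:8] rd=5 = di
  [7:0] imm=119 = $119
+0x24: 10 86 ⇒ word 0x8610 (little)
  op=0x8610>>12=0x8 ⇒ and (RR)
  [11:8] rd=6 = bp
  [7:4] rs=1 = bx
+0x26: 00 27 ⇒ word 0x2700 (little)
  op=0x2700>>12=0x2 ⇒ pop (R)
  [11:8] rd=7 = sp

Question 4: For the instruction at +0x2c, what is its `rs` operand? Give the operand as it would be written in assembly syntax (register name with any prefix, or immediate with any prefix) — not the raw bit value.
@+2c  little-endian(10 65) = 0x6510
  op=0x6510>>12=0x6 ⇒ cmp (RR)
  rd: (w>>8)&0xf=0x5 → di
  rs: (w>>4)&0xf=0x1 → bx

bx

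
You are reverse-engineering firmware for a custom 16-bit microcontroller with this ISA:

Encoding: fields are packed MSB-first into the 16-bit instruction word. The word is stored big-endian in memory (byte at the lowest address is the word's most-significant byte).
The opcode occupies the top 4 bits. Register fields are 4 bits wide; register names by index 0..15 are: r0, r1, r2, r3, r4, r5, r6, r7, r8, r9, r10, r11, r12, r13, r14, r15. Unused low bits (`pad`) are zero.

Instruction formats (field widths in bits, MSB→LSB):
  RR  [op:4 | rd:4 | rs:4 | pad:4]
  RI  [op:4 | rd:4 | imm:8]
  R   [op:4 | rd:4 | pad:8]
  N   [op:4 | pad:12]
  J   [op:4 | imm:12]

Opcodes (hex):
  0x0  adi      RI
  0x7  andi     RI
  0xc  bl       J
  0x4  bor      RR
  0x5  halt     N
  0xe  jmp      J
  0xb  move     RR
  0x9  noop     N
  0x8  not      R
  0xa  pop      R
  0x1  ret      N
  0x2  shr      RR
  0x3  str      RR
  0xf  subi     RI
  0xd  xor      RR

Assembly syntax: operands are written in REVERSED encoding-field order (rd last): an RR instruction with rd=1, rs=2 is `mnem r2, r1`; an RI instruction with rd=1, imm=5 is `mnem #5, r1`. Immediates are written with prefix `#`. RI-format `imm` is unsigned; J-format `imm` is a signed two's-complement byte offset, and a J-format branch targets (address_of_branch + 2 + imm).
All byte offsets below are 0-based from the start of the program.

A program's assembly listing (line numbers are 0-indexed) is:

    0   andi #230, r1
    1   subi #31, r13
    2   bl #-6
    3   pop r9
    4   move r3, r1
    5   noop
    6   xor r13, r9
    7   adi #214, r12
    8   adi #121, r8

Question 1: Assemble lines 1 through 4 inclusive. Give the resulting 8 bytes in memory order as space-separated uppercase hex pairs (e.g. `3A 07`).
line 1 (subi): pack op=0xf:4|rd=13:4|imm=31:8 = 0xfd1f; big→ fd 1f
line 2 (bl): pack op=0xc:4|imm=-6:12 = 0xcffa; big→ cf fa
line 3 (pop): pack op=0xa:4|rd=9:4|pad=0:8 = 0xa900; big→ a9 00
line 4 (move): pack op=0xb:4|rd=1:4|rs=3:4|pad=0:4 = 0xb130; big→ b1 30

FD 1F CF FA A9 00 B1 30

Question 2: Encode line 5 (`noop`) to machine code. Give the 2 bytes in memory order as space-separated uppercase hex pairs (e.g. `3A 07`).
90 00

L5: noop op=0x9:4|pad=0:12 ⇒ 0x9000 ⇒ big 90 00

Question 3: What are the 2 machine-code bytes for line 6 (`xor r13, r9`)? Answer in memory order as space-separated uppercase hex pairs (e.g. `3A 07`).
D9 D0

L6: xor op=0xd:4|rd=9:4|rs=13:4|pad=0:4 ⇒ 0xd9d0 ⇒ big d9 d0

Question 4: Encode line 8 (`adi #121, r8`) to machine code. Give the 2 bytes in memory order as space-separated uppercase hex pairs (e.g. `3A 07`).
line 8 (adi): pack op=0x0:4|rd=8:4|imm=121:8 = 0x0879; big→ 08 79

08 79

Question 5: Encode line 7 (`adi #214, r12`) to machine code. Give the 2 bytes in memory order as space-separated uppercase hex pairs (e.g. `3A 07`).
L7: adi op=0x0:4|rd=12:4|imm=214:8 ⇒ 0x0cd6 ⇒ big 0c d6

0C D6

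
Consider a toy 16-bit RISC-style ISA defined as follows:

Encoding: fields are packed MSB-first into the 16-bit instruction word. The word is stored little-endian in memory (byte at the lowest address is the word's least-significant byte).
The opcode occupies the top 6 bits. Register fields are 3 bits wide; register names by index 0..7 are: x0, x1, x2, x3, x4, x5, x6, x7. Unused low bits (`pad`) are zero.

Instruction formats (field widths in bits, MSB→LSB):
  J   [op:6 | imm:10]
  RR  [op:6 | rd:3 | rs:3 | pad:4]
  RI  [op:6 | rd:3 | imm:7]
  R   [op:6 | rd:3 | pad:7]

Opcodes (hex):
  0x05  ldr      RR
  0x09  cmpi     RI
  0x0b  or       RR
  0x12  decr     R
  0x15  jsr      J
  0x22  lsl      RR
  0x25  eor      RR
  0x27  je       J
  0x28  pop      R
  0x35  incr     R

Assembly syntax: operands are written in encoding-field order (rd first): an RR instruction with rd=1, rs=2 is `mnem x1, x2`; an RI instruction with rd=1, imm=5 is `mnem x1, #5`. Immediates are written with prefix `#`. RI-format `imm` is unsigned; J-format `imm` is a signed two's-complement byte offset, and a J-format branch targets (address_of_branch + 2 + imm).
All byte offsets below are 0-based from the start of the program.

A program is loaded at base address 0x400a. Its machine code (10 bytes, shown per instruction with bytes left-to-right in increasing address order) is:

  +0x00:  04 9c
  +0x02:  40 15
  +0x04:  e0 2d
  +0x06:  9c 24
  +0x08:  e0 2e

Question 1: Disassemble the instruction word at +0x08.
or x5, x6

off 0x08: read e0 2e as little → 0x2ee0
  opcode bits[15:10]=0xb: or/RR
  [9:7] rd=5 = x5
  [6:4] rs=6 = x6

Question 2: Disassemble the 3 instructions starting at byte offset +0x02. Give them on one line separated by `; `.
ldr x2, x4; or x3, x6; cmpi x1, #28

off 0x02: read 40 15 as little → 0x1540
  op=0x1540>>10=0x5 ⇒ ldr (RR)
  rd@[9:7]=0x2 ⇒ x2
  rs@[6:4]=0x4 ⇒ x4
off 0x04: read e0 2d as little → 0x2de0
  op=0x2de0>>10=0xb ⇒ or (RR)
  rd@[9:7]=0x3 ⇒ x3
  rs@[6:4]=0x6 ⇒ x6
off 0x06: read 9c 24 as little → 0x249c
  op=0x249c>>10=0x9 ⇒ cmpi (RI)
  rd@[9:7]=0x1 ⇒ x1
  imm@[6:0]=0x1c ⇒ #28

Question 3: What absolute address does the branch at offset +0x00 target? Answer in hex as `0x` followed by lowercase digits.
off 0x00: read 04 9c as little → 0x9c04
  top 6b → 0x27 → je [J]
  [9:0] imm=4 = #4
  target = base 0x400a + off 0x00 + 2 + imm 4 = 0x4010

0x4010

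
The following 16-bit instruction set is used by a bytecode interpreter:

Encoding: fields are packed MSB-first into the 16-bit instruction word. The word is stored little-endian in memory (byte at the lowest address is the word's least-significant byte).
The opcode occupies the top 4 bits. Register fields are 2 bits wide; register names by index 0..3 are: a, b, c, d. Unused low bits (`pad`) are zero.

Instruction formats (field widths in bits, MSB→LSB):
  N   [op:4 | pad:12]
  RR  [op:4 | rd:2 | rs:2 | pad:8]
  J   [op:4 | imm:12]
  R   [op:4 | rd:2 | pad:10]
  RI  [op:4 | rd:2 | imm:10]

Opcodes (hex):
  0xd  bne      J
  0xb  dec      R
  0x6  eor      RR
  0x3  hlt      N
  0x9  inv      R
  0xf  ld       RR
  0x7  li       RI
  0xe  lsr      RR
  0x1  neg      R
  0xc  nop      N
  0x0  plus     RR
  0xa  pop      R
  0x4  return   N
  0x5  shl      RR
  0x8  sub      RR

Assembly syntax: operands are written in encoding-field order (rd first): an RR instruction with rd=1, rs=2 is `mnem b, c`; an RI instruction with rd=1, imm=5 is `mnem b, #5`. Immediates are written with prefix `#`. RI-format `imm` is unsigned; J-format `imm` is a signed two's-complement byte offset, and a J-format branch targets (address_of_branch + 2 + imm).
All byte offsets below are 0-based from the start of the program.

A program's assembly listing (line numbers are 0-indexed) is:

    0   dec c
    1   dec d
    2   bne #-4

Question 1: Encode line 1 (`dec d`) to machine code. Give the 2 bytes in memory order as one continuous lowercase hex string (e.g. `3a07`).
1. dec fields op=0xb:4|rd=3:2|pad=0:10 → word bc00h → 00 bc

00bc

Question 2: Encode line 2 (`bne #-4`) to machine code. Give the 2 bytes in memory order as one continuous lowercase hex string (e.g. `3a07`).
fcdf

L2: bne op=0xd:4|imm=-4:12 ⇒ 0xdffc ⇒ little fc df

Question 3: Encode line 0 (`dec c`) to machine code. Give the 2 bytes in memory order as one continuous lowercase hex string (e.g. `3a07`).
00b8

line 0 (dec): pack op=0xb:4|rd=2:2|pad=0:10 = 0xb800; little→ 00 b8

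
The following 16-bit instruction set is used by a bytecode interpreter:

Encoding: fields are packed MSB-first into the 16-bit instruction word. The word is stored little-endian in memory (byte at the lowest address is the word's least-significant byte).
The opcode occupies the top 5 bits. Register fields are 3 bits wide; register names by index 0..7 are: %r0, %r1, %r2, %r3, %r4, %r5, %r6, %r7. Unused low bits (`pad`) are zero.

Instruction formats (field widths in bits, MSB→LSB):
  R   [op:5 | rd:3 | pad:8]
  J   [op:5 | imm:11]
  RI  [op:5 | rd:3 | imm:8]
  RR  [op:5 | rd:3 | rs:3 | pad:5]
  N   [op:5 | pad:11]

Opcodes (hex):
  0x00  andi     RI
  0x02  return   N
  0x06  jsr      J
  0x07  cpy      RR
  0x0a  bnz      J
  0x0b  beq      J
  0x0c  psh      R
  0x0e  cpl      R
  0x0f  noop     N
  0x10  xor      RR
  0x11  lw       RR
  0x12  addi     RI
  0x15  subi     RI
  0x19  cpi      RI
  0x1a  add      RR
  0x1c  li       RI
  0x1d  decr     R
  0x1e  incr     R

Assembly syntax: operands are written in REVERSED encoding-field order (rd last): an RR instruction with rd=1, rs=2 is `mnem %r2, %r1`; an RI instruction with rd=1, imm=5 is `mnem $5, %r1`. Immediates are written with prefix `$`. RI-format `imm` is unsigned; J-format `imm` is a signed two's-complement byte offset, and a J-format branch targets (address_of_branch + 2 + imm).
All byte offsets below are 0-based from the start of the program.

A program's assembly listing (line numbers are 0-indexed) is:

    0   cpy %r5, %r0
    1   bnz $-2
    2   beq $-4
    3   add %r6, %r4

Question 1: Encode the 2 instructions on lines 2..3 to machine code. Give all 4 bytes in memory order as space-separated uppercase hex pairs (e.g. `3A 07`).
2. beq fields op=0xb:5|imm=-4:11 → word 5ffch → fc 5f
3. add fields op=0x1a:5|rd=4:3|rs=6:3|pad=0:5 → word d4c0h → c0 d4

FC 5F C0 D4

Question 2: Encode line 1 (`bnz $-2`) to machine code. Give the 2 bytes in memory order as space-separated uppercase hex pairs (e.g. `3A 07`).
L1: bnz op=0xa:5|imm=-2:11 ⇒ 0x57fe ⇒ little fe 57

FE 57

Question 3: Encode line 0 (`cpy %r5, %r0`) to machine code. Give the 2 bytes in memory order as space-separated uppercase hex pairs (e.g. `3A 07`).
L0: cpy op=0x7:5|rd=0:3|rs=5:3|pad=0:5 ⇒ 0x38a0 ⇒ little a0 38

A0 38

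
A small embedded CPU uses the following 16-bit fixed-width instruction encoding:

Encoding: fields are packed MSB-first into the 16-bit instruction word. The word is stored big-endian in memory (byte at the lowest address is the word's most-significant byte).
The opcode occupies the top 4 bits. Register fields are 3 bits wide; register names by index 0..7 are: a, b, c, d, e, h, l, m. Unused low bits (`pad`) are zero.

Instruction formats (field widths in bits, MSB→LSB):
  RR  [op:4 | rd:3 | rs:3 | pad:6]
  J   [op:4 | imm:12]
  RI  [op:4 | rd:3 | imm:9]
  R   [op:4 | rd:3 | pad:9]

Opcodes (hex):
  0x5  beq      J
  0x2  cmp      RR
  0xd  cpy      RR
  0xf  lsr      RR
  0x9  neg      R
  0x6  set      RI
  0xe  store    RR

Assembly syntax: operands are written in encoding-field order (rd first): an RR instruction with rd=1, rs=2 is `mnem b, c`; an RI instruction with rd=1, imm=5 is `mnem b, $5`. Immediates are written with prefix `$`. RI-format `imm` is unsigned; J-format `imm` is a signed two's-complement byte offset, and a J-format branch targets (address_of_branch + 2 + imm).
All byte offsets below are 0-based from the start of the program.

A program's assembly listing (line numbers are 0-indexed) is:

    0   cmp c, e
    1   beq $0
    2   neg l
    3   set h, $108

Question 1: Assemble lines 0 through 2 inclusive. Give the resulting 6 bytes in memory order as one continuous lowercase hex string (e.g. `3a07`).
250050009c00

L0: cmp op=0x2:4|rd=2:3|rs=4:3|pad=0:6 ⇒ 0x2500 ⇒ big 25 00
L1: beq op=0x5:4|imm=0:12 ⇒ 0x5000 ⇒ big 50 00
L2: neg op=0x9:4|rd=6:3|pad=0:9 ⇒ 0x9c00 ⇒ big 9c 00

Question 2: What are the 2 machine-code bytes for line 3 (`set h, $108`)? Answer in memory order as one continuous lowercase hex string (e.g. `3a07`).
L3: set op=0x6:4|rd=5:3|imm=108:9 ⇒ 0x6a6c ⇒ big 6a 6c

6a6c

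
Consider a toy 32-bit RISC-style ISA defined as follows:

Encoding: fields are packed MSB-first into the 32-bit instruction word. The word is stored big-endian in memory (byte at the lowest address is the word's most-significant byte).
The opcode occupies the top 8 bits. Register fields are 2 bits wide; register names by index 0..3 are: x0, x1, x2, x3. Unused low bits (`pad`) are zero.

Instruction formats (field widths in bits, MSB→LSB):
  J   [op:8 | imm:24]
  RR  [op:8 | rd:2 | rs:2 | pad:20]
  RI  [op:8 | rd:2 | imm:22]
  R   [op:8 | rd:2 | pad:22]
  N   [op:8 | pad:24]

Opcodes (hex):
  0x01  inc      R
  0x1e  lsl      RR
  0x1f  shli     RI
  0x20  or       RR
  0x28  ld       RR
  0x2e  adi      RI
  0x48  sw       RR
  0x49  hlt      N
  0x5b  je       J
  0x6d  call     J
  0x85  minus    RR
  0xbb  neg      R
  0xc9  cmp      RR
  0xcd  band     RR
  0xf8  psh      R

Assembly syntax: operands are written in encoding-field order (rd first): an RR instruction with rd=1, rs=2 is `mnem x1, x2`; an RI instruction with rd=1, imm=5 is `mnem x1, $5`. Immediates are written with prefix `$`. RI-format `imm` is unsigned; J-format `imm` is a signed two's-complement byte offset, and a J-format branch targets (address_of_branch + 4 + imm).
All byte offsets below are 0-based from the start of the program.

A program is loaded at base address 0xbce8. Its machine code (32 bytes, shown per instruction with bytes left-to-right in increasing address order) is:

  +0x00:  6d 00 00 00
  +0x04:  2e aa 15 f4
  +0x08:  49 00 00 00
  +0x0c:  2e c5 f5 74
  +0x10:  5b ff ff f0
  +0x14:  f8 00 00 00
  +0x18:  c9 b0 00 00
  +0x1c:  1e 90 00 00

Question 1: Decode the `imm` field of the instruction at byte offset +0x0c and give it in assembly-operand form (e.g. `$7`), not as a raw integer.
$390516

@+0c  big-endian(2e c5 f5 74) = 0x2ec5f574
  top 8b → 0x2e → adi [RI]
  rd@[23:22]=0x3 ⇒ x3
  imm@[21:0]=0x5f574 ⇒ $390516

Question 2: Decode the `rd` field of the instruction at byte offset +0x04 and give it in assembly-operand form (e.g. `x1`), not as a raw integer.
[04] 2e aa 15 f4 → 0x2eaa15f4
  opcode bits[31:24]=0x2e: adi/RI
  rd: (w>>22)&0x3=0x2 → x2
  imm: (w>>0)&0x3fffff=0x2a15f4 → $2758132

x2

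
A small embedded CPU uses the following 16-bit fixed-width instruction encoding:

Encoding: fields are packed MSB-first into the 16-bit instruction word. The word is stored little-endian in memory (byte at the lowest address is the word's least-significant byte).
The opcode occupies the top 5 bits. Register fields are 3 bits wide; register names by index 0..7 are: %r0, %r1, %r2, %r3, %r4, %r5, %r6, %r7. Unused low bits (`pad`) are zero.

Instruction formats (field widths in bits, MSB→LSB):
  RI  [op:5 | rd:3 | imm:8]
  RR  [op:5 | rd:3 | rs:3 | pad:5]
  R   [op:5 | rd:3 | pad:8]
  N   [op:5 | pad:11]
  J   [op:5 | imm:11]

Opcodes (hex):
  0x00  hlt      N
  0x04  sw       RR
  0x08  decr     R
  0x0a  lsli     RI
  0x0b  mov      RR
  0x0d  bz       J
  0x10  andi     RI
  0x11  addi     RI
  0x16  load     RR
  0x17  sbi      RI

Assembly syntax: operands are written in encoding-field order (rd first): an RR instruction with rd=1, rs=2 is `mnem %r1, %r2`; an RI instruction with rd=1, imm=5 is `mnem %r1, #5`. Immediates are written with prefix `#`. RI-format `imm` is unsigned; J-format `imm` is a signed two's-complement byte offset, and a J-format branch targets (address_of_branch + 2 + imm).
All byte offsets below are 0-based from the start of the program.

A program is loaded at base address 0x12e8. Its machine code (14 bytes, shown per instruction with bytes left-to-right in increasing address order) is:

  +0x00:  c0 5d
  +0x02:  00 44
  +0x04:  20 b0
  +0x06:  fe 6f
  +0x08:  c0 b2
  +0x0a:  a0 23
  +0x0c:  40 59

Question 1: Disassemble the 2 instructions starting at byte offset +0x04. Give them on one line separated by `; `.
load %r0, %r1; bz #-2

[04] 20 b0 → 0xb020
  op=0xb020>>11=0x16 ⇒ load (RR)
  [10:8] rd=0 = %r0
  [7:5] rs=1 = %r1
[06] fe 6f → 0x6ffe
  op=0x6ffe>>11=0xd ⇒ bz (J)
  [10:0] imm=2046 (s11→-2) = #-2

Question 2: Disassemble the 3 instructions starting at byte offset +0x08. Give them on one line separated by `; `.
load %r2, %r6; sw %r3, %r5; mov %r1, %r2

+0x08: c0 b2 ⇒ word 0xb2c0 (little)
  op=0xb2c0>>11=0x16 ⇒ load (RR)
  [10:8] rd=2 = %r2
  [7:5] rs=6 = %r6
+0x0a: a0 23 ⇒ word 0x23a0 (little)
  op=0x23a0>>11=0x4 ⇒ sw (RR)
  [10:8] rd=3 = %r3
  [7:5] rs=5 = %r5
+0x0c: 40 59 ⇒ word 0x5940 (little)
  op=0x5940>>11=0xb ⇒ mov (RR)
  [10:8] rd=1 = %r1
  [7:5] rs=2 = %r2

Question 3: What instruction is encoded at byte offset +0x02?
decr %r4

@+02  little-endian(00 44) = 0x4400
  top 5b → 0x8 → decr [R]
  rd: (w>>8)&0x7=0x4 → %r4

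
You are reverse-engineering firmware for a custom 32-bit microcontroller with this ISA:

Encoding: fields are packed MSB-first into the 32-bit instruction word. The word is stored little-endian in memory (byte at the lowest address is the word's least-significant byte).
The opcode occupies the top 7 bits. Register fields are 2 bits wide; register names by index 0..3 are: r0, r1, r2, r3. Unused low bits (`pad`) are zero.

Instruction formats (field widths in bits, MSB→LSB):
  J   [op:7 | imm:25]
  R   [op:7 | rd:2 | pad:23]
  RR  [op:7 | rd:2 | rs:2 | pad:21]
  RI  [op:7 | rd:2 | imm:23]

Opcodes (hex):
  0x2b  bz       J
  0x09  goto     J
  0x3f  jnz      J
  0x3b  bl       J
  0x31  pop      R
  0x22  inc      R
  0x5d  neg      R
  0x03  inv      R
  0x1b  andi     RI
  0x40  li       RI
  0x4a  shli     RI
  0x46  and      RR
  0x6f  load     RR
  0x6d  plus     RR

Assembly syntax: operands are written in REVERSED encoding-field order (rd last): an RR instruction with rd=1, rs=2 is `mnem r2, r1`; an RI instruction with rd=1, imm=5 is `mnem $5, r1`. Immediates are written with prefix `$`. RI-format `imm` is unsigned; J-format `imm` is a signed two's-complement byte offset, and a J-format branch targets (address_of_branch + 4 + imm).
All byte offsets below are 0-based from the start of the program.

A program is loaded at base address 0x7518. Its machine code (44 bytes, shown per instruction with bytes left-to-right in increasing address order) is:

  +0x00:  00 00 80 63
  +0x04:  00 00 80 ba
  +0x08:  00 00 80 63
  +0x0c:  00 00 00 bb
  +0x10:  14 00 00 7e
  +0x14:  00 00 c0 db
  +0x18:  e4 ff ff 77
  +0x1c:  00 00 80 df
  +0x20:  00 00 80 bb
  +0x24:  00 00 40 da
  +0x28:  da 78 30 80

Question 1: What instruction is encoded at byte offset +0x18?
@+18  little-endian(e4 ff ff 77) = 0x77ffffe4
  opcode bits[31:25]=0x3b: bl/J
  [24:0] imm=33554404 (s25→-28) = $-28

bl $-28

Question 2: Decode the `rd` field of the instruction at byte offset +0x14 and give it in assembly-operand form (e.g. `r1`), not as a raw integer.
@+14  little-endian(00 00 c0 db) = 0xdbc00000
  opcode bits[31:25]=0x6d: plus/RR
  rd@[24:23]=0x3 ⇒ r3
  rs@[22:21]=0x2 ⇒ r2

r3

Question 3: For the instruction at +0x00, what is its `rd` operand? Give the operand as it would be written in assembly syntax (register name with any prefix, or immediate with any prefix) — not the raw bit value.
[00] 00 00 80 63 → 0x63800000
  top 7b → 0x31 → pop [R]
  rd: (w>>23)&0x3=0x3 → r3

r3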